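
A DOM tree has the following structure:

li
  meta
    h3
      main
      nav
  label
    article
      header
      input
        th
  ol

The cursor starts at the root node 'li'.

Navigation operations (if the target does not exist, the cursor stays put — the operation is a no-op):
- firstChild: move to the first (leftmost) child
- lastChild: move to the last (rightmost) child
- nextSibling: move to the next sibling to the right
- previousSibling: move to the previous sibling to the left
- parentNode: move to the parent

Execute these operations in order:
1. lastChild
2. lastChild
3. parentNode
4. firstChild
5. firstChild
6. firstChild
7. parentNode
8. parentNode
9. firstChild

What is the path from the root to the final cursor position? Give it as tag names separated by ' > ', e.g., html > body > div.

Answer: li > meta > h3

Derivation:
After 1 (lastChild): ol
After 2 (lastChild): ol (no-op, stayed)
After 3 (parentNode): li
After 4 (firstChild): meta
After 5 (firstChild): h3
After 6 (firstChild): main
After 7 (parentNode): h3
After 8 (parentNode): meta
After 9 (firstChild): h3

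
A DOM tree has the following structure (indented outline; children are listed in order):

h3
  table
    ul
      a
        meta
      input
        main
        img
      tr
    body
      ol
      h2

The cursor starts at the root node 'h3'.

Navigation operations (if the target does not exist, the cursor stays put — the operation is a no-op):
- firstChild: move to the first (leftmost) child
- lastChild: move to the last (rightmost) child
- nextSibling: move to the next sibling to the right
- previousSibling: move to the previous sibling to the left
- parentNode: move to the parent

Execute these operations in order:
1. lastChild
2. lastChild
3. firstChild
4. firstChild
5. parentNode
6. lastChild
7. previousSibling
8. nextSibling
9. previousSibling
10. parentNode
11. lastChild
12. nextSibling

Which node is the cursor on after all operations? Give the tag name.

After 1 (lastChild): table
After 2 (lastChild): body
After 3 (firstChild): ol
After 4 (firstChild): ol (no-op, stayed)
After 5 (parentNode): body
After 6 (lastChild): h2
After 7 (previousSibling): ol
After 8 (nextSibling): h2
After 9 (previousSibling): ol
After 10 (parentNode): body
After 11 (lastChild): h2
After 12 (nextSibling): h2 (no-op, stayed)

Answer: h2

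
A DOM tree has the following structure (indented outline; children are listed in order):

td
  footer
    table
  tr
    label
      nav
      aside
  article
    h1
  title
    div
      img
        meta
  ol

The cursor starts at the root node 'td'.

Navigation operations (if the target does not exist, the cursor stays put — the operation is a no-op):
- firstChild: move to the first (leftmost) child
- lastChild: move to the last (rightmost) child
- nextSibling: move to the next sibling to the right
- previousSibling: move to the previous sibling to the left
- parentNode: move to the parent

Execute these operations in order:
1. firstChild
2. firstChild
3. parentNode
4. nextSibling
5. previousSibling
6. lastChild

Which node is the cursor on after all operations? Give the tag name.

Answer: table

Derivation:
After 1 (firstChild): footer
After 2 (firstChild): table
After 3 (parentNode): footer
After 4 (nextSibling): tr
After 5 (previousSibling): footer
After 6 (lastChild): table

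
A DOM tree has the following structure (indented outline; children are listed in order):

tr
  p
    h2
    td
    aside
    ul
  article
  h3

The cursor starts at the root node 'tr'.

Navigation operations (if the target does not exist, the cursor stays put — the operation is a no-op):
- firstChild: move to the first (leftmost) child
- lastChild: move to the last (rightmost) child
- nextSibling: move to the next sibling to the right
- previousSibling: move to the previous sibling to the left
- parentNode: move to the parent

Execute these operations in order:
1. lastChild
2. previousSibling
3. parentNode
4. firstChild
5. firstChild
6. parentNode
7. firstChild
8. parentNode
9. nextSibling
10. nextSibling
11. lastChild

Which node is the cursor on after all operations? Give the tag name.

After 1 (lastChild): h3
After 2 (previousSibling): article
After 3 (parentNode): tr
After 4 (firstChild): p
After 5 (firstChild): h2
After 6 (parentNode): p
After 7 (firstChild): h2
After 8 (parentNode): p
After 9 (nextSibling): article
After 10 (nextSibling): h3
After 11 (lastChild): h3 (no-op, stayed)

Answer: h3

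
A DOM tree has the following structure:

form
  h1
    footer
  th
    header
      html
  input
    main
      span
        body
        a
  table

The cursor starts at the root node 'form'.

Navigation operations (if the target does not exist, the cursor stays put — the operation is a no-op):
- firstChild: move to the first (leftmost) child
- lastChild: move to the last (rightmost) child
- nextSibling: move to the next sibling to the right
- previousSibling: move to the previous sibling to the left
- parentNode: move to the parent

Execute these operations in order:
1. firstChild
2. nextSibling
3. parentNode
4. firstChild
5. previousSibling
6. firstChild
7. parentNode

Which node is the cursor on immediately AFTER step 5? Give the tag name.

Answer: h1

Derivation:
After 1 (firstChild): h1
After 2 (nextSibling): th
After 3 (parentNode): form
After 4 (firstChild): h1
After 5 (previousSibling): h1 (no-op, stayed)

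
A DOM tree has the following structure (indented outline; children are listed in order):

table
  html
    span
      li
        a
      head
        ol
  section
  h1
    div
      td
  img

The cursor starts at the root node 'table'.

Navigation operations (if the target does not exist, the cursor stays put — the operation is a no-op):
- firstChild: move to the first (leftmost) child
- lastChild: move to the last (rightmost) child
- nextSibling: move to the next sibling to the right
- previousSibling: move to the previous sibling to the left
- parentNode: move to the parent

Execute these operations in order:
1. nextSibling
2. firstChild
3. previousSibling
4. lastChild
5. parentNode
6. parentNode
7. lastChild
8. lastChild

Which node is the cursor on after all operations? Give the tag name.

After 1 (nextSibling): table (no-op, stayed)
After 2 (firstChild): html
After 3 (previousSibling): html (no-op, stayed)
After 4 (lastChild): span
After 5 (parentNode): html
After 6 (parentNode): table
After 7 (lastChild): img
After 8 (lastChild): img (no-op, stayed)

Answer: img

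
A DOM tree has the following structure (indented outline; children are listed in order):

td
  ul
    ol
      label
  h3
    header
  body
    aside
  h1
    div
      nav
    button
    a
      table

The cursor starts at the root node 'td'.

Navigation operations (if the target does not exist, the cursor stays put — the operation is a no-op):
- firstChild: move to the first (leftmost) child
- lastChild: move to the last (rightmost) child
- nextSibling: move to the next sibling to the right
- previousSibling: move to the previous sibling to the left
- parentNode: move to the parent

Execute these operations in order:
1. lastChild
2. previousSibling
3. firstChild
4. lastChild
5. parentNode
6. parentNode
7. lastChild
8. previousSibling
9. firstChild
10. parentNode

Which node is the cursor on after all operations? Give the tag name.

Answer: body

Derivation:
After 1 (lastChild): h1
After 2 (previousSibling): body
After 3 (firstChild): aside
After 4 (lastChild): aside (no-op, stayed)
After 5 (parentNode): body
After 6 (parentNode): td
After 7 (lastChild): h1
After 8 (previousSibling): body
After 9 (firstChild): aside
After 10 (parentNode): body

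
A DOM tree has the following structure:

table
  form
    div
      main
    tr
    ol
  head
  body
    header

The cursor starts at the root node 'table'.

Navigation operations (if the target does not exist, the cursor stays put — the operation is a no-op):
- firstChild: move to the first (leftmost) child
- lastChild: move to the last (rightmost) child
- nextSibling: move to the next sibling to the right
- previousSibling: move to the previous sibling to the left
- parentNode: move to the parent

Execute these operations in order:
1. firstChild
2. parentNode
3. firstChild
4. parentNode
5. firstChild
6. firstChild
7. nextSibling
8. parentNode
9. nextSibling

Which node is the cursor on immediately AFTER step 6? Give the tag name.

After 1 (firstChild): form
After 2 (parentNode): table
After 3 (firstChild): form
After 4 (parentNode): table
After 5 (firstChild): form
After 6 (firstChild): div

Answer: div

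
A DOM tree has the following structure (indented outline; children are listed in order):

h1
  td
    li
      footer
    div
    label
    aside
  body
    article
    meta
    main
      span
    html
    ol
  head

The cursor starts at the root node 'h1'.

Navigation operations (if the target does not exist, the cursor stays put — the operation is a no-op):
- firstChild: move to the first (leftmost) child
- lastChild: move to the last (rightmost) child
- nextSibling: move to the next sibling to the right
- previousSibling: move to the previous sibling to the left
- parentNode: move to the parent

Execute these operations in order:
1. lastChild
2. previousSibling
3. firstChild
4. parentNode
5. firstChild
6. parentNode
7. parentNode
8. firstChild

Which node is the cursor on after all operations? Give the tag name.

After 1 (lastChild): head
After 2 (previousSibling): body
After 3 (firstChild): article
After 4 (parentNode): body
After 5 (firstChild): article
After 6 (parentNode): body
After 7 (parentNode): h1
After 8 (firstChild): td

Answer: td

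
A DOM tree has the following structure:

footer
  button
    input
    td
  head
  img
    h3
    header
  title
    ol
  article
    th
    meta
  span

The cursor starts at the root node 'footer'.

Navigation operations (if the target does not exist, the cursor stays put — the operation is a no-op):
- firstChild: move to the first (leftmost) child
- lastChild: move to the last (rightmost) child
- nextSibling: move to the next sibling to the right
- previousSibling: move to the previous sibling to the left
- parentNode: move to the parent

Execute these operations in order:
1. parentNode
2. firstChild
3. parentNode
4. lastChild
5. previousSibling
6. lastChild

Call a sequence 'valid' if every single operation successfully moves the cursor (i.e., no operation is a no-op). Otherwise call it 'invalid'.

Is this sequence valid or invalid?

After 1 (parentNode): footer (no-op, stayed)
After 2 (firstChild): button
After 3 (parentNode): footer
After 4 (lastChild): span
After 5 (previousSibling): article
After 6 (lastChild): meta

Answer: invalid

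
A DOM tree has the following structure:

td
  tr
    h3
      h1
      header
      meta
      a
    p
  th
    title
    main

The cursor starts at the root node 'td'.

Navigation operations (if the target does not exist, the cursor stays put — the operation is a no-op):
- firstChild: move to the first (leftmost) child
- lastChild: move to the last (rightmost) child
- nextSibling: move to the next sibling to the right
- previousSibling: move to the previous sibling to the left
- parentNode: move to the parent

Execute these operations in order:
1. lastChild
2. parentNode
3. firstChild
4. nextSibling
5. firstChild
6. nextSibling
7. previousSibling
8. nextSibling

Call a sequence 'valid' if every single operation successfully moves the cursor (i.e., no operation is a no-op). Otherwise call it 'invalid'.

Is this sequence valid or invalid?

Answer: valid

Derivation:
After 1 (lastChild): th
After 2 (parentNode): td
After 3 (firstChild): tr
After 4 (nextSibling): th
After 5 (firstChild): title
After 6 (nextSibling): main
After 7 (previousSibling): title
After 8 (nextSibling): main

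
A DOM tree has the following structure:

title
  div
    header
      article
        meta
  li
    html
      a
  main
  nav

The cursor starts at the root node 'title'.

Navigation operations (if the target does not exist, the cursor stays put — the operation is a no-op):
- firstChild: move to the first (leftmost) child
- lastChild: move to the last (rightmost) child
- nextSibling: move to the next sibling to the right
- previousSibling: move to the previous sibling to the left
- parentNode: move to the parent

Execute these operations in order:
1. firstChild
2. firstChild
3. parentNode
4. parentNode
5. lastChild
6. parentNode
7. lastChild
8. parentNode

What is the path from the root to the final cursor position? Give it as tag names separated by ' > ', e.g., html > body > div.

Answer: title

Derivation:
After 1 (firstChild): div
After 2 (firstChild): header
After 3 (parentNode): div
After 4 (parentNode): title
After 5 (lastChild): nav
After 6 (parentNode): title
After 7 (lastChild): nav
After 8 (parentNode): title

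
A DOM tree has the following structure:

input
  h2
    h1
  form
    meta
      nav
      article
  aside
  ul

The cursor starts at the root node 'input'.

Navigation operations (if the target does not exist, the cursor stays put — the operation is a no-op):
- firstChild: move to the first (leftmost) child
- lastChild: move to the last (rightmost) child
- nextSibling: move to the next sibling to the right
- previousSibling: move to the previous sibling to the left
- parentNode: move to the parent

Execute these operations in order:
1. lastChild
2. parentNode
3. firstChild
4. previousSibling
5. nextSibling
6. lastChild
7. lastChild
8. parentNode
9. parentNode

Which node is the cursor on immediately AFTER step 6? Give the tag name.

Answer: meta

Derivation:
After 1 (lastChild): ul
After 2 (parentNode): input
After 3 (firstChild): h2
After 4 (previousSibling): h2 (no-op, stayed)
After 5 (nextSibling): form
After 6 (lastChild): meta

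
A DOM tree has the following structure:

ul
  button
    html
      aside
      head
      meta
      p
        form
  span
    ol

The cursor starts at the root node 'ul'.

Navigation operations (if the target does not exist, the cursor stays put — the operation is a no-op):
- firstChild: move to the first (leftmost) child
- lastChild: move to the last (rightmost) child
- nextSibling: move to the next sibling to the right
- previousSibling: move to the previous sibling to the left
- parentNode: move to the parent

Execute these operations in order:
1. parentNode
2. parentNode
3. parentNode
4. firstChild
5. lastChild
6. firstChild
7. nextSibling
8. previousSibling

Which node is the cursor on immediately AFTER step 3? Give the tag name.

After 1 (parentNode): ul (no-op, stayed)
After 2 (parentNode): ul (no-op, stayed)
After 3 (parentNode): ul (no-op, stayed)

Answer: ul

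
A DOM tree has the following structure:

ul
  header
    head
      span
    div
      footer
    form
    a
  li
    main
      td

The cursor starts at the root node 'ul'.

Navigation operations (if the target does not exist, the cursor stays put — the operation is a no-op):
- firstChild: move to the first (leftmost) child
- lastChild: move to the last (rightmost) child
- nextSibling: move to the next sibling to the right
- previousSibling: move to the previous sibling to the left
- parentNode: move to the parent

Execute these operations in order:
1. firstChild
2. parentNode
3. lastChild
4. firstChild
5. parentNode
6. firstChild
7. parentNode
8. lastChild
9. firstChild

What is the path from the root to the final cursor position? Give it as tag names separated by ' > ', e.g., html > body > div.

After 1 (firstChild): header
After 2 (parentNode): ul
After 3 (lastChild): li
After 4 (firstChild): main
After 5 (parentNode): li
After 6 (firstChild): main
After 7 (parentNode): li
After 8 (lastChild): main
After 9 (firstChild): td

Answer: ul > li > main > td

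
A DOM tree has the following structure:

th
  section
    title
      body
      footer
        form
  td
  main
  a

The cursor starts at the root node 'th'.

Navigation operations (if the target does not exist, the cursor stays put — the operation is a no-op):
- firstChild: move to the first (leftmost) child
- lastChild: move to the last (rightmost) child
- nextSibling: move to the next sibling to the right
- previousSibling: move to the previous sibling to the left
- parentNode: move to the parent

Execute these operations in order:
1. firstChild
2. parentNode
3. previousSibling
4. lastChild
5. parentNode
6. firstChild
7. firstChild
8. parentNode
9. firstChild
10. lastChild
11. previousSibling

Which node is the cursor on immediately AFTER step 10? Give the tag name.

Answer: footer

Derivation:
After 1 (firstChild): section
After 2 (parentNode): th
After 3 (previousSibling): th (no-op, stayed)
After 4 (lastChild): a
After 5 (parentNode): th
After 6 (firstChild): section
After 7 (firstChild): title
After 8 (parentNode): section
After 9 (firstChild): title
After 10 (lastChild): footer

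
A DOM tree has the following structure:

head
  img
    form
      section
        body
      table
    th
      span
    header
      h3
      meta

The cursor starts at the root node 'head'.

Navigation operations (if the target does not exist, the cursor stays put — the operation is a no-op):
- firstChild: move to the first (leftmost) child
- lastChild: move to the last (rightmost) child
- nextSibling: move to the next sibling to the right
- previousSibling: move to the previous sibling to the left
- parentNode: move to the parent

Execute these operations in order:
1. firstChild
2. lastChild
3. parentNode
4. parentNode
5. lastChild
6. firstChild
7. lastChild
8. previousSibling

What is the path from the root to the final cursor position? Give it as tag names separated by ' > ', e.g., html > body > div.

After 1 (firstChild): img
After 2 (lastChild): header
After 3 (parentNode): img
After 4 (parentNode): head
After 5 (lastChild): img
After 6 (firstChild): form
After 7 (lastChild): table
After 8 (previousSibling): section

Answer: head > img > form > section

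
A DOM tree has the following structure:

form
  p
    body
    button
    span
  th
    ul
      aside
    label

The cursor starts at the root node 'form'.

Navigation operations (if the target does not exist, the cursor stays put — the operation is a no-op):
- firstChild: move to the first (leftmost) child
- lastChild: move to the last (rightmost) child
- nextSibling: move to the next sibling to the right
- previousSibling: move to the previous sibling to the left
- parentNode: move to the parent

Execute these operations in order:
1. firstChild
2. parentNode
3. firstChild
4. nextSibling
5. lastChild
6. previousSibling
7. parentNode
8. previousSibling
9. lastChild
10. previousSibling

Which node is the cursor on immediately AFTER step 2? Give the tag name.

Answer: form

Derivation:
After 1 (firstChild): p
After 2 (parentNode): form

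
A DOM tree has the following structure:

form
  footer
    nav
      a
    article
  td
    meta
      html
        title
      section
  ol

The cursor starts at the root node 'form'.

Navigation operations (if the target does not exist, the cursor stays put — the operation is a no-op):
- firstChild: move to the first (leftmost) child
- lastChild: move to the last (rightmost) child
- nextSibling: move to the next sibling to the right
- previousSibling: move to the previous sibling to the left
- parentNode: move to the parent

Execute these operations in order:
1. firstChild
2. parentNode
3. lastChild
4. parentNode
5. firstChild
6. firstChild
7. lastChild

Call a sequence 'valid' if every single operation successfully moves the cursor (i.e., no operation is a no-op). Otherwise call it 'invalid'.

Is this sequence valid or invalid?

After 1 (firstChild): footer
After 2 (parentNode): form
After 3 (lastChild): ol
After 4 (parentNode): form
After 5 (firstChild): footer
After 6 (firstChild): nav
After 7 (lastChild): a

Answer: valid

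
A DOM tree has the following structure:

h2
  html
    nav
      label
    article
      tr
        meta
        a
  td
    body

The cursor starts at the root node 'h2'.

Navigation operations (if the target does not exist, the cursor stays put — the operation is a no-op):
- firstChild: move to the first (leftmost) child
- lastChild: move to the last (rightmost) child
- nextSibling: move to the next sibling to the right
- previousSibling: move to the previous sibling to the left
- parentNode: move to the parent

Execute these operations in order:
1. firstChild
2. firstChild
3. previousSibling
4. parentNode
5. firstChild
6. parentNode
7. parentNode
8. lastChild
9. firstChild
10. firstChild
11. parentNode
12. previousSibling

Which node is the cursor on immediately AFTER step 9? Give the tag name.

Answer: body

Derivation:
After 1 (firstChild): html
After 2 (firstChild): nav
After 3 (previousSibling): nav (no-op, stayed)
After 4 (parentNode): html
After 5 (firstChild): nav
After 6 (parentNode): html
After 7 (parentNode): h2
After 8 (lastChild): td
After 9 (firstChild): body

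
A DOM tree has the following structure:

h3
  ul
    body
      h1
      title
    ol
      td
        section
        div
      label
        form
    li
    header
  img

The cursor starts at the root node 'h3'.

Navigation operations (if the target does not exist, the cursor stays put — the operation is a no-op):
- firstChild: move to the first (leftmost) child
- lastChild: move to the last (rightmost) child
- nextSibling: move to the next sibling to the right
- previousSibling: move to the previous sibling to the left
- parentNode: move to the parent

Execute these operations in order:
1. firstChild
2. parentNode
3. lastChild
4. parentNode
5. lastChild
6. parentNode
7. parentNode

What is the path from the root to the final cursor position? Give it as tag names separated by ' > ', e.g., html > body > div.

Answer: h3

Derivation:
After 1 (firstChild): ul
After 2 (parentNode): h3
After 3 (lastChild): img
After 4 (parentNode): h3
After 5 (lastChild): img
After 6 (parentNode): h3
After 7 (parentNode): h3 (no-op, stayed)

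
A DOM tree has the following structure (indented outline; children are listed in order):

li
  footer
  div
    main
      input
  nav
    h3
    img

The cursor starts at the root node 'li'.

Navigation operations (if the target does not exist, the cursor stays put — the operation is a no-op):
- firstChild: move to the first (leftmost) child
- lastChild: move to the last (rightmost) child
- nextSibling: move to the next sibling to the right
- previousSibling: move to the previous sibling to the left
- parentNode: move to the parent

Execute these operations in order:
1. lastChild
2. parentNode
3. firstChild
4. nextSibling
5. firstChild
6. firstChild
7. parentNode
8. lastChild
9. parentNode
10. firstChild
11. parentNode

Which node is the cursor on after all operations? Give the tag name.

Answer: main

Derivation:
After 1 (lastChild): nav
After 2 (parentNode): li
After 3 (firstChild): footer
After 4 (nextSibling): div
After 5 (firstChild): main
After 6 (firstChild): input
After 7 (parentNode): main
After 8 (lastChild): input
After 9 (parentNode): main
After 10 (firstChild): input
After 11 (parentNode): main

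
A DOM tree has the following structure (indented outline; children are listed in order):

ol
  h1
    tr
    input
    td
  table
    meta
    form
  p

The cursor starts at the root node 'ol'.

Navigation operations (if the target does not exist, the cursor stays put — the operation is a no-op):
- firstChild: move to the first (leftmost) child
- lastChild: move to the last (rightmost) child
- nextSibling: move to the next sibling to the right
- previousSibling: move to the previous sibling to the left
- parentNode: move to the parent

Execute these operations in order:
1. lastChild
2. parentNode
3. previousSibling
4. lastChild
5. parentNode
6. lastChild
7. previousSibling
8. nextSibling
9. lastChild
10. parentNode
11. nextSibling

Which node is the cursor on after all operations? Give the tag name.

Answer: ol

Derivation:
After 1 (lastChild): p
After 2 (parentNode): ol
After 3 (previousSibling): ol (no-op, stayed)
After 4 (lastChild): p
After 5 (parentNode): ol
After 6 (lastChild): p
After 7 (previousSibling): table
After 8 (nextSibling): p
After 9 (lastChild): p (no-op, stayed)
After 10 (parentNode): ol
After 11 (nextSibling): ol (no-op, stayed)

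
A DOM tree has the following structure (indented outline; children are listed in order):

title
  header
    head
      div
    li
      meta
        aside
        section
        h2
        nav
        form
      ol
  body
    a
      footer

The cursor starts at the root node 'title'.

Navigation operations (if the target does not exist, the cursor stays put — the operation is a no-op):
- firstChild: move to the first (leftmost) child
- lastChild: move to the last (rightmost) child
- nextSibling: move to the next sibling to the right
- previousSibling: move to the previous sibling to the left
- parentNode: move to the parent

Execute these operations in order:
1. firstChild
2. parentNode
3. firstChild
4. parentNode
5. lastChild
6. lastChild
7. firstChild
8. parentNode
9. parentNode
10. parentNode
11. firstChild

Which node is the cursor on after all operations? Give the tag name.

After 1 (firstChild): header
After 2 (parentNode): title
After 3 (firstChild): header
After 4 (parentNode): title
After 5 (lastChild): body
After 6 (lastChild): a
After 7 (firstChild): footer
After 8 (parentNode): a
After 9 (parentNode): body
After 10 (parentNode): title
After 11 (firstChild): header

Answer: header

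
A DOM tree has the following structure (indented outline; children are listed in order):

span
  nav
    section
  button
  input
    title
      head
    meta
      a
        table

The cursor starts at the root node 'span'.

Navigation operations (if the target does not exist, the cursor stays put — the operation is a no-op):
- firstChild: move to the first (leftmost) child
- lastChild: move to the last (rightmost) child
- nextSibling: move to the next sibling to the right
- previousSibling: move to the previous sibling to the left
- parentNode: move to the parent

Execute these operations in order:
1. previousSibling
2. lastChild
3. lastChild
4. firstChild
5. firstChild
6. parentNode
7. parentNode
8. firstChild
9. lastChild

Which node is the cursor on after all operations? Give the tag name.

After 1 (previousSibling): span (no-op, stayed)
After 2 (lastChild): input
After 3 (lastChild): meta
After 4 (firstChild): a
After 5 (firstChild): table
After 6 (parentNode): a
After 7 (parentNode): meta
After 8 (firstChild): a
After 9 (lastChild): table

Answer: table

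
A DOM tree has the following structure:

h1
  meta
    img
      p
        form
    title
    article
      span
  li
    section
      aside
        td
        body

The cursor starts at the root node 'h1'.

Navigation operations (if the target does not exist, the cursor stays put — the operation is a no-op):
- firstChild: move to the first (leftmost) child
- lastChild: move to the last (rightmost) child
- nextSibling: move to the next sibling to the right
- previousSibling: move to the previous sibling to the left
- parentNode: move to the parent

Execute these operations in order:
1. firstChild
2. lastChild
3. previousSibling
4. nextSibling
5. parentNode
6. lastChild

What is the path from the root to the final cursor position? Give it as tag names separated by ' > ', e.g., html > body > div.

Answer: h1 > meta > article

Derivation:
After 1 (firstChild): meta
After 2 (lastChild): article
After 3 (previousSibling): title
After 4 (nextSibling): article
After 5 (parentNode): meta
After 6 (lastChild): article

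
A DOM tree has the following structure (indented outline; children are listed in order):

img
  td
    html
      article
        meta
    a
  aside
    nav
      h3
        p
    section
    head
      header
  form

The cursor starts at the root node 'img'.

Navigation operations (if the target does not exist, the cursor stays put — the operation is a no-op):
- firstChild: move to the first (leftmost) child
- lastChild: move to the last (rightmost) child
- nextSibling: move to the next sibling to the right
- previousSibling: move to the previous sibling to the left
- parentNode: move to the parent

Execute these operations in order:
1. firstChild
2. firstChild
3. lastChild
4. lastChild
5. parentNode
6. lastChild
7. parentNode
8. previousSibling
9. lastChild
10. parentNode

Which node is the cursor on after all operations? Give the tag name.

After 1 (firstChild): td
After 2 (firstChild): html
After 3 (lastChild): article
After 4 (lastChild): meta
After 5 (parentNode): article
After 6 (lastChild): meta
After 7 (parentNode): article
After 8 (previousSibling): article (no-op, stayed)
After 9 (lastChild): meta
After 10 (parentNode): article

Answer: article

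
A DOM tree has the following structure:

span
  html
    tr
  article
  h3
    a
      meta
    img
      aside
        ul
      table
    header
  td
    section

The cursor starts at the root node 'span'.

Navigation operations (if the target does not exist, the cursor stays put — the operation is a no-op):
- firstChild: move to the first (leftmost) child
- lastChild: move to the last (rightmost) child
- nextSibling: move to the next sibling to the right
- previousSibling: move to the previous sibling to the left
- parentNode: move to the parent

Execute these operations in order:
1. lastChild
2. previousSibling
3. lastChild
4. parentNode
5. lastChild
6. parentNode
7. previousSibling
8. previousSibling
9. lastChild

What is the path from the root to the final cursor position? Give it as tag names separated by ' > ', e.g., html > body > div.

After 1 (lastChild): td
After 2 (previousSibling): h3
After 3 (lastChild): header
After 4 (parentNode): h3
After 5 (lastChild): header
After 6 (parentNode): h3
After 7 (previousSibling): article
After 8 (previousSibling): html
After 9 (lastChild): tr

Answer: span > html > tr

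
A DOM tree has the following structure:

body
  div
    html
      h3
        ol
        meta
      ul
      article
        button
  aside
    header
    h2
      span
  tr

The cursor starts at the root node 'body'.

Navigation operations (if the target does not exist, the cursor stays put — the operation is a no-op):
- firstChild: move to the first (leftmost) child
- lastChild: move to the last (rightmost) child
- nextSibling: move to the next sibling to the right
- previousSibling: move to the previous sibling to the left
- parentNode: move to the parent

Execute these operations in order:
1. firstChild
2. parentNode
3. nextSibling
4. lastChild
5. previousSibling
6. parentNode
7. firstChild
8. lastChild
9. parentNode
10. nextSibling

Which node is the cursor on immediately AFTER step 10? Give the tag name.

After 1 (firstChild): div
After 2 (parentNode): body
After 3 (nextSibling): body (no-op, stayed)
After 4 (lastChild): tr
After 5 (previousSibling): aside
After 6 (parentNode): body
After 7 (firstChild): div
After 8 (lastChild): html
After 9 (parentNode): div
After 10 (nextSibling): aside

Answer: aside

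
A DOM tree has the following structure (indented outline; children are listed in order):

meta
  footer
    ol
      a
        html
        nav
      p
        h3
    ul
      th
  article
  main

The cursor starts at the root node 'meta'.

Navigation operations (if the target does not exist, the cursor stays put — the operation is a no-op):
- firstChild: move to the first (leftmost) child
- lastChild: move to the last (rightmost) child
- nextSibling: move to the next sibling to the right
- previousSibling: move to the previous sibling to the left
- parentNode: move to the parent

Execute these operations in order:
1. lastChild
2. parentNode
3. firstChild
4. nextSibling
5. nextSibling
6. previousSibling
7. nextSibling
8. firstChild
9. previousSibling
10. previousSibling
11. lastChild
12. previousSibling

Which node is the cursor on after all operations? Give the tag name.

After 1 (lastChild): main
After 2 (parentNode): meta
After 3 (firstChild): footer
After 4 (nextSibling): article
After 5 (nextSibling): main
After 6 (previousSibling): article
After 7 (nextSibling): main
After 8 (firstChild): main (no-op, stayed)
After 9 (previousSibling): article
After 10 (previousSibling): footer
After 11 (lastChild): ul
After 12 (previousSibling): ol

Answer: ol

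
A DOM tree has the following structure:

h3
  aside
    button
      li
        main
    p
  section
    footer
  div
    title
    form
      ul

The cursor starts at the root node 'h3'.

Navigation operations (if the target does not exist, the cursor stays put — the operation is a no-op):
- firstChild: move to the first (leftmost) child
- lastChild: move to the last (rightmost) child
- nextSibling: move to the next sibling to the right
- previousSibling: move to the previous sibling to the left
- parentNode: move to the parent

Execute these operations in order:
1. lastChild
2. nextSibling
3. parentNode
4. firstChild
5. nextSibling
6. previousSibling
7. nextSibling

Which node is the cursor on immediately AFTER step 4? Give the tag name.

Answer: aside

Derivation:
After 1 (lastChild): div
After 2 (nextSibling): div (no-op, stayed)
After 3 (parentNode): h3
After 4 (firstChild): aside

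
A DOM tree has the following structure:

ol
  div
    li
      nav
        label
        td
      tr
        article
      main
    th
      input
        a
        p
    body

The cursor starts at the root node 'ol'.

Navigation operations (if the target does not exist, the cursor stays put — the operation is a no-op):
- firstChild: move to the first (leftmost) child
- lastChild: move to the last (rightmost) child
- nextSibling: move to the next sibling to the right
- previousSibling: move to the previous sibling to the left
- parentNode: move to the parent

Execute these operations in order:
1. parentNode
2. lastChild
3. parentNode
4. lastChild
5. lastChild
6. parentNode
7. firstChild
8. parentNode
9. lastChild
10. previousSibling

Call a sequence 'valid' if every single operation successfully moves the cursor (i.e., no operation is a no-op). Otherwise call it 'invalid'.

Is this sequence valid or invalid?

After 1 (parentNode): ol (no-op, stayed)
After 2 (lastChild): div
After 3 (parentNode): ol
After 4 (lastChild): div
After 5 (lastChild): body
After 6 (parentNode): div
After 7 (firstChild): li
After 8 (parentNode): div
After 9 (lastChild): body
After 10 (previousSibling): th

Answer: invalid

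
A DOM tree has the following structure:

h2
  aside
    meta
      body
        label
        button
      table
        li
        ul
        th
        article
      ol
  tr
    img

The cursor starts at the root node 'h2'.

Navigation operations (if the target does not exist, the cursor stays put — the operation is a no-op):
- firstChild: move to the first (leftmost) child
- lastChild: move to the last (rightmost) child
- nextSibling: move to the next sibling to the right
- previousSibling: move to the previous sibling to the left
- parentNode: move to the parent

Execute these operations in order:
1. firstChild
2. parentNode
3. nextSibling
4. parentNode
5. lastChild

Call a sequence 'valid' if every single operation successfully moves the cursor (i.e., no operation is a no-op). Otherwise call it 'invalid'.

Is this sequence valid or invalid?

After 1 (firstChild): aside
After 2 (parentNode): h2
After 3 (nextSibling): h2 (no-op, stayed)
After 4 (parentNode): h2 (no-op, stayed)
After 5 (lastChild): tr

Answer: invalid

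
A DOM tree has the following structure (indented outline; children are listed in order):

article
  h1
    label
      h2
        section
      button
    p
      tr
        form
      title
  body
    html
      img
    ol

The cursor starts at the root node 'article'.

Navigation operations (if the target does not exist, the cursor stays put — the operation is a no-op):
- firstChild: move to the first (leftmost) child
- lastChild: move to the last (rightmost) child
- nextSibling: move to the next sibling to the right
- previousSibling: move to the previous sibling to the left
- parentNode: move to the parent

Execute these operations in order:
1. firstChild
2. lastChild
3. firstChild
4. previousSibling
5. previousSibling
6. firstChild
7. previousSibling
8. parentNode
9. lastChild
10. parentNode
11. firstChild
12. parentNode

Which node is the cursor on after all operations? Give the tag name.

Answer: tr

Derivation:
After 1 (firstChild): h1
After 2 (lastChild): p
After 3 (firstChild): tr
After 4 (previousSibling): tr (no-op, stayed)
After 5 (previousSibling): tr (no-op, stayed)
After 6 (firstChild): form
After 7 (previousSibling): form (no-op, stayed)
After 8 (parentNode): tr
After 9 (lastChild): form
After 10 (parentNode): tr
After 11 (firstChild): form
After 12 (parentNode): tr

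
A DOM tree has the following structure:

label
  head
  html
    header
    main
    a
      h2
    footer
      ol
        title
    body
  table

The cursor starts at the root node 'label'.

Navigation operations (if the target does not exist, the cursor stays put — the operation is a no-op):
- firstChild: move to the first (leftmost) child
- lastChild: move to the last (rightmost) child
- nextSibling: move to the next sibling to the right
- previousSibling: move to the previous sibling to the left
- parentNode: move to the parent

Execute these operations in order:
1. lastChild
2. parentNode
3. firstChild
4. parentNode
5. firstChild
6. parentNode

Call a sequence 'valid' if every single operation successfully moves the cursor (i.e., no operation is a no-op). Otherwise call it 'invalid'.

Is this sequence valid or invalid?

After 1 (lastChild): table
After 2 (parentNode): label
After 3 (firstChild): head
After 4 (parentNode): label
After 5 (firstChild): head
After 6 (parentNode): label

Answer: valid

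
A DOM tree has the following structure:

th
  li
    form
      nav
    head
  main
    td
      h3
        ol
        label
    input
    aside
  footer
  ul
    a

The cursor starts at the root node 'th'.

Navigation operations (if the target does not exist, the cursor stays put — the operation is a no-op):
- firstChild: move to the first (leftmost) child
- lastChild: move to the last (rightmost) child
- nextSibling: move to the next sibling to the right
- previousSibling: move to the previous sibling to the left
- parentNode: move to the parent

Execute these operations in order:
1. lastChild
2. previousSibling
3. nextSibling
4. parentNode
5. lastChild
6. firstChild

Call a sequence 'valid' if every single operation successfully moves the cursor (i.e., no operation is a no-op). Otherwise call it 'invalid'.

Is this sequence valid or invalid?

Answer: valid

Derivation:
After 1 (lastChild): ul
After 2 (previousSibling): footer
After 3 (nextSibling): ul
After 4 (parentNode): th
After 5 (lastChild): ul
After 6 (firstChild): a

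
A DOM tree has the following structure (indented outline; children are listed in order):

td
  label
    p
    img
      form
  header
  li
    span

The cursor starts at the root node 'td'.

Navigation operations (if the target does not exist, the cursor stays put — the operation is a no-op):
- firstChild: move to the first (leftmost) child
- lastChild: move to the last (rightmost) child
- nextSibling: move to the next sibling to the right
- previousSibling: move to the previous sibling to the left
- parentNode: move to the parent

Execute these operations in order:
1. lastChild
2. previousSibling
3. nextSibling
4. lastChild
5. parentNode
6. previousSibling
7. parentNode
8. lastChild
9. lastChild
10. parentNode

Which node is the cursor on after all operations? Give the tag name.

Answer: li

Derivation:
After 1 (lastChild): li
After 2 (previousSibling): header
After 3 (nextSibling): li
After 4 (lastChild): span
After 5 (parentNode): li
After 6 (previousSibling): header
After 7 (parentNode): td
After 8 (lastChild): li
After 9 (lastChild): span
After 10 (parentNode): li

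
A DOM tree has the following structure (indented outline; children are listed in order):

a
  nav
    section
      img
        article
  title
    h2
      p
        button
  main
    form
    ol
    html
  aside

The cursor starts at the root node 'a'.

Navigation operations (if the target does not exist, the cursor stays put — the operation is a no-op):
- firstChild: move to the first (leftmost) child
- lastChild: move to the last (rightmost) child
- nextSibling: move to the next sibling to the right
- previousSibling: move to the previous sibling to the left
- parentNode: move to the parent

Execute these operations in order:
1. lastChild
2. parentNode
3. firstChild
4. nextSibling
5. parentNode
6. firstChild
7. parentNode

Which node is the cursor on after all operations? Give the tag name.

After 1 (lastChild): aside
After 2 (parentNode): a
After 3 (firstChild): nav
After 4 (nextSibling): title
After 5 (parentNode): a
After 6 (firstChild): nav
After 7 (parentNode): a

Answer: a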